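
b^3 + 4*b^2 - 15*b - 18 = (b - 3)*(b + 1)*(b + 6)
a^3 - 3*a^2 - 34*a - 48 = (a - 8)*(a + 2)*(a + 3)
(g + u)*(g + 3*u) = g^2 + 4*g*u + 3*u^2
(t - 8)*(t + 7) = t^2 - t - 56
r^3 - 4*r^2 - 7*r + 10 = (r - 5)*(r - 1)*(r + 2)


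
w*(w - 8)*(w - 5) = w^3 - 13*w^2 + 40*w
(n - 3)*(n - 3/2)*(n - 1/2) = n^3 - 5*n^2 + 27*n/4 - 9/4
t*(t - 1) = t^2 - t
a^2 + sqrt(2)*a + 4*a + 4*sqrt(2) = (a + 4)*(a + sqrt(2))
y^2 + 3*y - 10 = (y - 2)*(y + 5)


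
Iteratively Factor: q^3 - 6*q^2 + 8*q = (q)*(q^2 - 6*q + 8) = q*(q - 2)*(q - 4)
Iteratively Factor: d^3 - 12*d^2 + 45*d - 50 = (d - 5)*(d^2 - 7*d + 10) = (d - 5)^2*(d - 2)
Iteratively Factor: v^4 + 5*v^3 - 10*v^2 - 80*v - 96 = (v + 4)*(v^3 + v^2 - 14*v - 24) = (v + 2)*(v + 4)*(v^2 - v - 12) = (v + 2)*(v + 3)*(v + 4)*(v - 4)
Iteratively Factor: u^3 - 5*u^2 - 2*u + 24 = (u - 4)*(u^2 - u - 6) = (u - 4)*(u + 2)*(u - 3)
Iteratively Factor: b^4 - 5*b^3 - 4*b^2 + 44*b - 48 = (b - 4)*(b^3 - b^2 - 8*b + 12) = (b - 4)*(b - 2)*(b^2 + b - 6) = (b - 4)*(b - 2)*(b + 3)*(b - 2)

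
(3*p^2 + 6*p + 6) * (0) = 0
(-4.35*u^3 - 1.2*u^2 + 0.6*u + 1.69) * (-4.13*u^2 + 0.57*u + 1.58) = 17.9655*u^5 + 2.4765*u^4 - 10.035*u^3 - 8.5337*u^2 + 1.9113*u + 2.6702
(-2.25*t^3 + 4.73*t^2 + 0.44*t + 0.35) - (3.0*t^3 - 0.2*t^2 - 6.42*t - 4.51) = -5.25*t^3 + 4.93*t^2 + 6.86*t + 4.86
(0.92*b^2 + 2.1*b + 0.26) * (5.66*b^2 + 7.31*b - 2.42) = 5.2072*b^4 + 18.6112*b^3 + 14.5962*b^2 - 3.1814*b - 0.6292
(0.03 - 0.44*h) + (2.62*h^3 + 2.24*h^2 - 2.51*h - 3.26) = 2.62*h^3 + 2.24*h^2 - 2.95*h - 3.23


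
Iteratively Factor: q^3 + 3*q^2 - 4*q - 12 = (q + 3)*(q^2 - 4) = (q + 2)*(q + 3)*(q - 2)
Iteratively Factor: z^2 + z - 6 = (z + 3)*(z - 2)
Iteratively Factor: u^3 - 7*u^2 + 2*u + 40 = (u - 5)*(u^2 - 2*u - 8) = (u - 5)*(u - 4)*(u + 2)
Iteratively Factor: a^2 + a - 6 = (a + 3)*(a - 2)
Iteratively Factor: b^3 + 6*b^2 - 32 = (b + 4)*(b^2 + 2*b - 8) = (b - 2)*(b + 4)*(b + 4)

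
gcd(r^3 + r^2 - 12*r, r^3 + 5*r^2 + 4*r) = r^2 + 4*r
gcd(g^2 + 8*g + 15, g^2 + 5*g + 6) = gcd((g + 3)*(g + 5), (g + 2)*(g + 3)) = g + 3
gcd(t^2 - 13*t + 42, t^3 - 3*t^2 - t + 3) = 1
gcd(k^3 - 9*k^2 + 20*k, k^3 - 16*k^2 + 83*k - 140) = k^2 - 9*k + 20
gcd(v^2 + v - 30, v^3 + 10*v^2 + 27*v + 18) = v + 6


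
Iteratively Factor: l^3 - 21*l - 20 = (l - 5)*(l^2 + 5*l + 4) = (l - 5)*(l + 4)*(l + 1)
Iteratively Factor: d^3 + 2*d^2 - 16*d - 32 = (d + 2)*(d^2 - 16) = (d + 2)*(d + 4)*(d - 4)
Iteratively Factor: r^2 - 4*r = (r)*(r - 4)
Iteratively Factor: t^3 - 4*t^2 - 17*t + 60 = (t - 5)*(t^2 + t - 12) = (t - 5)*(t - 3)*(t + 4)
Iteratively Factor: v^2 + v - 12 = (v + 4)*(v - 3)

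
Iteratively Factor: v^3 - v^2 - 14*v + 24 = (v - 3)*(v^2 + 2*v - 8) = (v - 3)*(v + 4)*(v - 2)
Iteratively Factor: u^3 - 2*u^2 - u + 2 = (u + 1)*(u^2 - 3*u + 2) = (u - 2)*(u + 1)*(u - 1)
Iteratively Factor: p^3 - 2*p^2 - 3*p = (p - 3)*(p^2 + p) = p*(p - 3)*(p + 1)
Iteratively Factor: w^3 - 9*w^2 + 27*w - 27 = (w - 3)*(w^2 - 6*w + 9) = (w - 3)^2*(w - 3)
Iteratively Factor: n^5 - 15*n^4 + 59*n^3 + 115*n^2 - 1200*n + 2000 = (n - 5)*(n^4 - 10*n^3 + 9*n^2 + 160*n - 400) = (n - 5)*(n - 4)*(n^3 - 6*n^2 - 15*n + 100) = (n - 5)*(n - 4)*(n + 4)*(n^2 - 10*n + 25) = (n - 5)^2*(n - 4)*(n + 4)*(n - 5)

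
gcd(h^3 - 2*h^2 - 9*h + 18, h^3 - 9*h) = h^2 - 9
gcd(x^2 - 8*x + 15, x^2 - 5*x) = x - 5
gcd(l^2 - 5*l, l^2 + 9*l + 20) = 1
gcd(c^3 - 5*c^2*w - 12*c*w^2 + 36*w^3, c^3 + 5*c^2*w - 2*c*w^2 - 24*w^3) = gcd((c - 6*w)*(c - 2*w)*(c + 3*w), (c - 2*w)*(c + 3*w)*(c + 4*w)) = -c^2 - c*w + 6*w^2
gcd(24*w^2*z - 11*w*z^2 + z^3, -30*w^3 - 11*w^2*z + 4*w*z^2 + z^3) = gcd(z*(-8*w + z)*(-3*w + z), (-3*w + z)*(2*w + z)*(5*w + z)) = -3*w + z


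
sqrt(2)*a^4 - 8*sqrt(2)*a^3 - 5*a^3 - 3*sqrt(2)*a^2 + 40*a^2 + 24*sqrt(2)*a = a*(a - 8)*(a - 3*sqrt(2))*(sqrt(2)*a + 1)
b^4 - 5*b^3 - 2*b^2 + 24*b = b*(b - 4)*(b - 3)*(b + 2)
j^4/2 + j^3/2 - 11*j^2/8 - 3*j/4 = j*(j/2 + 1)*(j - 3/2)*(j + 1/2)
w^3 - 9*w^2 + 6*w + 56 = (w - 7)*(w - 4)*(w + 2)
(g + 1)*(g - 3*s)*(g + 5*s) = g^3 + 2*g^2*s + g^2 - 15*g*s^2 + 2*g*s - 15*s^2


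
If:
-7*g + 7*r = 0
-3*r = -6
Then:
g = 2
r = 2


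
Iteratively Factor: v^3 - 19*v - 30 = (v + 2)*(v^2 - 2*v - 15) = (v + 2)*(v + 3)*(v - 5)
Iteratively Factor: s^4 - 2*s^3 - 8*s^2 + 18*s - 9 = (s - 1)*(s^3 - s^2 - 9*s + 9) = (s - 3)*(s - 1)*(s^2 + 2*s - 3) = (s - 3)*(s - 1)^2*(s + 3)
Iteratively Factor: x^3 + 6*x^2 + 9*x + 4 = (x + 4)*(x^2 + 2*x + 1) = (x + 1)*(x + 4)*(x + 1)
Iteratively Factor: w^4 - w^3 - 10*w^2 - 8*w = (w - 4)*(w^3 + 3*w^2 + 2*w) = (w - 4)*(w + 1)*(w^2 + 2*w) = (w - 4)*(w + 1)*(w + 2)*(w)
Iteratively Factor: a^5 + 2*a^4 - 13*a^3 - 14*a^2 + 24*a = (a + 4)*(a^4 - 2*a^3 - 5*a^2 + 6*a) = a*(a + 4)*(a^3 - 2*a^2 - 5*a + 6) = a*(a - 1)*(a + 4)*(a^2 - a - 6) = a*(a - 1)*(a + 2)*(a + 4)*(a - 3)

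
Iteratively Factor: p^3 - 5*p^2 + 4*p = (p - 1)*(p^2 - 4*p) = p*(p - 1)*(p - 4)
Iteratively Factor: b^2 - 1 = (b + 1)*(b - 1)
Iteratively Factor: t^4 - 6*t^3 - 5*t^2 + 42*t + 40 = (t + 2)*(t^3 - 8*t^2 + 11*t + 20) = (t - 4)*(t + 2)*(t^2 - 4*t - 5) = (t - 5)*(t - 4)*(t + 2)*(t + 1)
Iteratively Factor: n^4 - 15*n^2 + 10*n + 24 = (n - 2)*(n^3 + 2*n^2 - 11*n - 12) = (n - 2)*(n + 4)*(n^2 - 2*n - 3) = (n - 3)*(n - 2)*(n + 4)*(n + 1)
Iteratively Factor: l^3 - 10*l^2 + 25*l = (l)*(l^2 - 10*l + 25) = l*(l - 5)*(l - 5)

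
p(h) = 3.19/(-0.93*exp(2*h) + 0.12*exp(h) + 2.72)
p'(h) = 3.19*(1.86*exp(2*h) - 0.12*exp(h))/(-0.93*exp(2*h) + 0.12*exp(h) + 2.72)^2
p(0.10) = 1.86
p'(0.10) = 2.32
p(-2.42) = 1.17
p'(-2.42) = 0.00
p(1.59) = -0.17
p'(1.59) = 0.39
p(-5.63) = 1.17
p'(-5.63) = -0.00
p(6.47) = -0.00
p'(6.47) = 0.00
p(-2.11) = 1.17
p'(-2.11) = 0.01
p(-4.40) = 1.17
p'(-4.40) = -0.00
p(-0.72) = 1.25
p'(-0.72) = 0.19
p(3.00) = -0.00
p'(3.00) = 0.02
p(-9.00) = 1.17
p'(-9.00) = 0.00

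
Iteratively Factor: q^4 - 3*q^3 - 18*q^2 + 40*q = (q - 2)*(q^3 - q^2 - 20*q) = q*(q - 2)*(q^2 - q - 20) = q*(q - 5)*(q - 2)*(q + 4)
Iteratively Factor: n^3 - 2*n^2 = (n - 2)*(n^2) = n*(n - 2)*(n)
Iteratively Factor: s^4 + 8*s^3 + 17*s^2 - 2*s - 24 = (s + 2)*(s^3 + 6*s^2 + 5*s - 12) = (s + 2)*(s + 3)*(s^2 + 3*s - 4) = (s - 1)*(s + 2)*(s + 3)*(s + 4)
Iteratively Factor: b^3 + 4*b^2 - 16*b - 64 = (b + 4)*(b^2 - 16) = (b - 4)*(b + 4)*(b + 4)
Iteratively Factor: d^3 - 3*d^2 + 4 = (d - 2)*(d^2 - d - 2) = (d - 2)^2*(d + 1)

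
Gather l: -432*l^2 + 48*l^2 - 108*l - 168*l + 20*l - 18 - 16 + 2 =-384*l^2 - 256*l - 32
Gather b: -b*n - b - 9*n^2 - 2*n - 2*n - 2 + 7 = b*(-n - 1) - 9*n^2 - 4*n + 5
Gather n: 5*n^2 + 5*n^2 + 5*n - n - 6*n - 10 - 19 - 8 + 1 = 10*n^2 - 2*n - 36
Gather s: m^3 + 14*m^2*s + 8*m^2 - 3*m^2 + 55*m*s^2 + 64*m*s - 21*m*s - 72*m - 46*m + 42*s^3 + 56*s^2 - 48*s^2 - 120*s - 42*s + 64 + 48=m^3 + 5*m^2 - 118*m + 42*s^3 + s^2*(55*m + 8) + s*(14*m^2 + 43*m - 162) + 112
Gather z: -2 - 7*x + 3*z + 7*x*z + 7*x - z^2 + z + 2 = -z^2 + z*(7*x + 4)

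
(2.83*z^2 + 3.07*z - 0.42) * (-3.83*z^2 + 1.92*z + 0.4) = -10.8389*z^4 - 6.3245*z^3 + 8.635*z^2 + 0.4216*z - 0.168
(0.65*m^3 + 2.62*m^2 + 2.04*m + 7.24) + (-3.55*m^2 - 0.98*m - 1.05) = 0.65*m^3 - 0.93*m^2 + 1.06*m + 6.19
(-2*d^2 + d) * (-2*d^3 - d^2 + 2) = 4*d^5 - d^3 - 4*d^2 + 2*d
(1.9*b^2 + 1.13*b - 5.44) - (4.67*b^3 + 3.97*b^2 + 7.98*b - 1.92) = -4.67*b^3 - 2.07*b^2 - 6.85*b - 3.52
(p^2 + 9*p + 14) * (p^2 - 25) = p^4 + 9*p^3 - 11*p^2 - 225*p - 350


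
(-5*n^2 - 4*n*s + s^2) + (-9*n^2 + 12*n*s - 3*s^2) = -14*n^2 + 8*n*s - 2*s^2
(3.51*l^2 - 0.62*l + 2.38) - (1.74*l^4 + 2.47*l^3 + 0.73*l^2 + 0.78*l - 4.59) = -1.74*l^4 - 2.47*l^3 + 2.78*l^2 - 1.4*l + 6.97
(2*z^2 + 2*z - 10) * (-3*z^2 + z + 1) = -6*z^4 - 4*z^3 + 34*z^2 - 8*z - 10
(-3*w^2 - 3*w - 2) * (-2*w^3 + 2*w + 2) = 6*w^5 + 6*w^4 - 2*w^3 - 12*w^2 - 10*w - 4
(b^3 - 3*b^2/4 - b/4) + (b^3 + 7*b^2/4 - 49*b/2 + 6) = 2*b^3 + b^2 - 99*b/4 + 6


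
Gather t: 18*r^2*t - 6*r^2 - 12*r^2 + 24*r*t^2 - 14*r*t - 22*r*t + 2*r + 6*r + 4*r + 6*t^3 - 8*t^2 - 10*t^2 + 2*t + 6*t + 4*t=-18*r^2 + 12*r + 6*t^3 + t^2*(24*r - 18) + t*(18*r^2 - 36*r + 12)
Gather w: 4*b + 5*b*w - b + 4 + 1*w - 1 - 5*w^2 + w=3*b - 5*w^2 + w*(5*b + 2) + 3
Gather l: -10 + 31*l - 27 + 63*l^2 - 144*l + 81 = 63*l^2 - 113*l + 44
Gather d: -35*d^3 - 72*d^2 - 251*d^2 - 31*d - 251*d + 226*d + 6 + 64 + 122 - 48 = -35*d^3 - 323*d^2 - 56*d + 144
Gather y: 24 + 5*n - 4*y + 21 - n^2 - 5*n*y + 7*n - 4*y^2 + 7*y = -n^2 + 12*n - 4*y^2 + y*(3 - 5*n) + 45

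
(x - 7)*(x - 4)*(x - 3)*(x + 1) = x^4 - 13*x^3 + 47*x^2 - 23*x - 84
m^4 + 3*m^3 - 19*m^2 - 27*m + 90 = (m - 3)*(m - 2)*(m + 3)*(m + 5)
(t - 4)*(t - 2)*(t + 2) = t^3 - 4*t^2 - 4*t + 16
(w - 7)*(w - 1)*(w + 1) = w^3 - 7*w^2 - w + 7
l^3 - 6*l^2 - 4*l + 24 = (l - 6)*(l - 2)*(l + 2)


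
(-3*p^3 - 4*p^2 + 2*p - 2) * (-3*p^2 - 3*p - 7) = 9*p^5 + 21*p^4 + 27*p^3 + 28*p^2 - 8*p + 14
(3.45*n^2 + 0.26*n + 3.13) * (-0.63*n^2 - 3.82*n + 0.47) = -2.1735*n^4 - 13.3428*n^3 - 1.3436*n^2 - 11.8344*n + 1.4711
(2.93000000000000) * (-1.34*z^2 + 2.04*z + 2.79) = -3.9262*z^2 + 5.9772*z + 8.1747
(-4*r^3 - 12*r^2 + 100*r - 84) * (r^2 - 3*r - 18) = -4*r^5 + 208*r^3 - 168*r^2 - 1548*r + 1512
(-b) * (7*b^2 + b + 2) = -7*b^3 - b^2 - 2*b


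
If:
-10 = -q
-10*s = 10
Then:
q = 10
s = -1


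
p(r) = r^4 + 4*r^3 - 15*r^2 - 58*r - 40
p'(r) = 4*r^3 + 12*r^2 - 30*r - 58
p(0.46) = -69.42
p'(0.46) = -68.87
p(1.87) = -162.53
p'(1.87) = -45.98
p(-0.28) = -25.02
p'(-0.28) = -48.75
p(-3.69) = -45.80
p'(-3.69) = 15.12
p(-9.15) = 3180.08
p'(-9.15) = -1843.07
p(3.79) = -51.19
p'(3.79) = 218.43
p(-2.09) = -1.74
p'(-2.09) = 20.60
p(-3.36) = -38.74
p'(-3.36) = 26.54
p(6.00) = 1232.00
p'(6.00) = 1058.00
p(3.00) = -160.00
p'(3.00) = 68.00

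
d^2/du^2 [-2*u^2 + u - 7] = -4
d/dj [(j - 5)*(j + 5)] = 2*j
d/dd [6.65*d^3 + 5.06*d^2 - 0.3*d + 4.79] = 19.95*d^2 + 10.12*d - 0.3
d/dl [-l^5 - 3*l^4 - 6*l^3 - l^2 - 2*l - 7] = -5*l^4 - 12*l^3 - 18*l^2 - 2*l - 2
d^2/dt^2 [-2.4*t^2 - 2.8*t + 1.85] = -4.80000000000000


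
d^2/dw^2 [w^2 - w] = 2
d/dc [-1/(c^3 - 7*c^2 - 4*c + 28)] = (3*c^2 - 14*c - 4)/(c^3 - 7*c^2 - 4*c + 28)^2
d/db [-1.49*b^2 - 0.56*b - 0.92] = -2.98*b - 0.56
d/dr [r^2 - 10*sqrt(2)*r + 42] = 2*r - 10*sqrt(2)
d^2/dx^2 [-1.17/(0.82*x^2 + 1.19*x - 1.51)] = (1.573416*x^2 + 2.283372*x - 1.17*(1.64*x + 1.19)*(3.28*x + 2.38) - 2.897388)/(0.82*x^2 + 1.19*x - 1.51)^3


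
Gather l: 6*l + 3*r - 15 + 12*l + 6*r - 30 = 18*l + 9*r - 45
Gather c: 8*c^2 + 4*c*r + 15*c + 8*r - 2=8*c^2 + c*(4*r + 15) + 8*r - 2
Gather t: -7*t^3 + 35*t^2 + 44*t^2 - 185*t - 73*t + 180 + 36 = -7*t^3 + 79*t^2 - 258*t + 216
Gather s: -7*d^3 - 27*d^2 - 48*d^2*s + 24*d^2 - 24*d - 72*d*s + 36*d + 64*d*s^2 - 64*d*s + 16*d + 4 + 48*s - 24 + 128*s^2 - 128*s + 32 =-7*d^3 - 3*d^2 + 28*d + s^2*(64*d + 128) + s*(-48*d^2 - 136*d - 80) + 12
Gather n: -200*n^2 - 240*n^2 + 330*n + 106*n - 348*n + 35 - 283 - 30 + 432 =-440*n^2 + 88*n + 154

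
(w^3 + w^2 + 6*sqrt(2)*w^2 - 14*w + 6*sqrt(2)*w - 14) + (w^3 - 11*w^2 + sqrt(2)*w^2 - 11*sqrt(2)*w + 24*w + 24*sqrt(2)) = 2*w^3 - 10*w^2 + 7*sqrt(2)*w^2 - 5*sqrt(2)*w + 10*w - 14 + 24*sqrt(2)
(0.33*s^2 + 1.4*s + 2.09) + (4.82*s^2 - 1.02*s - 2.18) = 5.15*s^2 + 0.38*s - 0.0900000000000003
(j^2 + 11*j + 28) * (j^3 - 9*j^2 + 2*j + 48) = j^5 + 2*j^4 - 69*j^3 - 182*j^2 + 584*j + 1344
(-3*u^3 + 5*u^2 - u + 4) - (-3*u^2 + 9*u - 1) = -3*u^3 + 8*u^2 - 10*u + 5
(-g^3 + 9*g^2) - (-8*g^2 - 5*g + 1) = -g^3 + 17*g^2 + 5*g - 1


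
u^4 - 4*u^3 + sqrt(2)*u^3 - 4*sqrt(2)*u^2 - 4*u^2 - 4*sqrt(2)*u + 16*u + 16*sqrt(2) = (u - 4)*(u - 2)*(u + 2)*(u + sqrt(2))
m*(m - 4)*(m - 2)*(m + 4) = m^4 - 2*m^3 - 16*m^2 + 32*m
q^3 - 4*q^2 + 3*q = q*(q - 3)*(q - 1)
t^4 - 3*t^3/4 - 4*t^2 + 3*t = t*(t - 2)*(t - 3/4)*(t + 2)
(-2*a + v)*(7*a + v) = -14*a^2 + 5*a*v + v^2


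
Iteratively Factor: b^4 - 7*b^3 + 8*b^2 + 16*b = (b)*(b^3 - 7*b^2 + 8*b + 16) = b*(b - 4)*(b^2 - 3*b - 4) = b*(b - 4)^2*(b + 1)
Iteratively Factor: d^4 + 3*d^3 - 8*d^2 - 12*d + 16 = (d - 2)*(d^3 + 5*d^2 + 2*d - 8) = (d - 2)*(d + 2)*(d^2 + 3*d - 4) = (d - 2)*(d - 1)*(d + 2)*(d + 4)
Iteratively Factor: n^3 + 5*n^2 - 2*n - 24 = (n + 4)*(n^2 + n - 6) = (n - 2)*(n + 4)*(n + 3)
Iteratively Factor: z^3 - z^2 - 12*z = (z)*(z^2 - z - 12) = z*(z - 4)*(z + 3)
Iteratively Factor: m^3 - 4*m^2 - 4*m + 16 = (m - 2)*(m^2 - 2*m - 8) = (m - 2)*(m + 2)*(m - 4)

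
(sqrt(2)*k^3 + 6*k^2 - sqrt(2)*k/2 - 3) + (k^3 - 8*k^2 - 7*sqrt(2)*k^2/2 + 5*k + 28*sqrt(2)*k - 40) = k^3 + sqrt(2)*k^3 - 7*sqrt(2)*k^2/2 - 2*k^2 + 5*k + 55*sqrt(2)*k/2 - 43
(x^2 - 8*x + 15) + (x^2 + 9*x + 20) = 2*x^2 + x + 35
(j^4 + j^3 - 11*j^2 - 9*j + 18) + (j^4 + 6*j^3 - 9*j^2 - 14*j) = 2*j^4 + 7*j^3 - 20*j^2 - 23*j + 18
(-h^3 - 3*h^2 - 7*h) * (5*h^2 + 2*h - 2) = -5*h^5 - 17*h^4 - 39*h^3 - 8*h^2 + 14*h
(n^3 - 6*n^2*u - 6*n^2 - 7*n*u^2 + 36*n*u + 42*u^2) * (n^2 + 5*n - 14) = n^5 - 6*n^4*u - n^4 - 7*n^3*u^2 + 6*n^3*u - 44*n^3 + 7*n^2*u^2 + 264*n^2*u + 84*n^2 + 308*n*u^2 - 504*n*u - 588*u^2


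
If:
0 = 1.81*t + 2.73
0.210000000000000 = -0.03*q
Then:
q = -7.00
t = -1.51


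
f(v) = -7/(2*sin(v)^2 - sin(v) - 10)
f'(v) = -7*(-4*sin(v)*cos(v) + cos(v))/(2*sin(v)^2 - sin(v) - 10)^2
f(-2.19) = 0.89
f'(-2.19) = 0.28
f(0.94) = 0.74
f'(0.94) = 0.10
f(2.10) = 0.75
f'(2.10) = -0.10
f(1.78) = 0.77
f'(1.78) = -0.05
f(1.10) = 0.75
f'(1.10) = 0.09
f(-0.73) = 0.83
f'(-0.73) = -0.27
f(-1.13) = 0.94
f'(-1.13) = -0.25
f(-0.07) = 0.71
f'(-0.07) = -0.09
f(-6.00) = 0.69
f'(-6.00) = 0.01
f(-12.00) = 0.70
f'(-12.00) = 0.07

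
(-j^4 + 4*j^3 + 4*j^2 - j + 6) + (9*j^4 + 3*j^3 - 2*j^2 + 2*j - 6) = 8*j^4 + 7*j^3 + 2*j^2 + j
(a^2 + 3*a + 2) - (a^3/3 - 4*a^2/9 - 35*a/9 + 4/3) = -a^3/3 + 13*a^2/9 + 62*a/9 + 2/3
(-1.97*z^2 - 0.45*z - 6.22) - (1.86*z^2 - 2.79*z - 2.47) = -3.83*z^2 + 2.34*z - 3.75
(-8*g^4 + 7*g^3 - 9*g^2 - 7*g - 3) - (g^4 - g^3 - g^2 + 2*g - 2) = -9*g^4 + 8*g^3 - 8*g^2 - 9*g - 1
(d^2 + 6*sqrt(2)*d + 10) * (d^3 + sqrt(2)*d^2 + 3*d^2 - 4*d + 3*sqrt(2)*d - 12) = d^5 + 3*d^4 + 7*sqrt(2)*d^4 + 18*d^3 + 21*sqrt(2)*d^3 - 14*sqrt(2)*d^2 + 54*d^2 - 42*sqrt(2)*d - 40*d - 120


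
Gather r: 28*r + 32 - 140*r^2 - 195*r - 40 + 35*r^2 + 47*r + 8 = -105*r^2 - 120*r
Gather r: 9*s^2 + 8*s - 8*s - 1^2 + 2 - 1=9*s^2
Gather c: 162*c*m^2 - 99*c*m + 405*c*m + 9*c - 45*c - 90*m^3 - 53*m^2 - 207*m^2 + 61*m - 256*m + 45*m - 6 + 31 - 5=c*(162*m^2 + 306*m - 36) - 90*m^3 - 260*m^2 - 150*m + 20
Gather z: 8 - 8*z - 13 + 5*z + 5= -3*z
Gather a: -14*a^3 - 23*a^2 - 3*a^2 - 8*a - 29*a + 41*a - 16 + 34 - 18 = -14*a^3 - 26*a^2 + 4*a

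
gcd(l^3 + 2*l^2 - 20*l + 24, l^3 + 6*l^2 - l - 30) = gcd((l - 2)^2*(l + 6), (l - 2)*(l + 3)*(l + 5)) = l - 2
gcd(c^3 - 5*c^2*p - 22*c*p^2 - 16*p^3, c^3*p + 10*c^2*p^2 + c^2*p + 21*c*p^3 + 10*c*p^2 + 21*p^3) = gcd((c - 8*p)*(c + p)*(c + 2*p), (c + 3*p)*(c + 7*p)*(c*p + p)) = 1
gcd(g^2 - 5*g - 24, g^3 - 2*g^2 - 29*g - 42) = g + 3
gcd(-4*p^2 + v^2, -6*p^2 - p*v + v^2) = 2*p + v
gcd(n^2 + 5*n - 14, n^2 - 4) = n - 2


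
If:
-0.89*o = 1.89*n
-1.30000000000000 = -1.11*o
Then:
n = -0.55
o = 1.17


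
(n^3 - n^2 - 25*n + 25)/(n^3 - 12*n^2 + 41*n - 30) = (n + 5)/(n - 6)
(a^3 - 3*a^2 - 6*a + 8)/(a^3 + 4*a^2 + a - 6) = (a - 4)/(a + 3)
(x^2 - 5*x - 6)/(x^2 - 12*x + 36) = (x + 1)/(x - 6)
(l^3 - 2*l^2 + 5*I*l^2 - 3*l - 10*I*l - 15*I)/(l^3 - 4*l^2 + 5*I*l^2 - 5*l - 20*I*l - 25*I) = (l - 3)/(l - 5)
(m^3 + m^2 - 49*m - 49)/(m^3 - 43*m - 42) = (m + 7)/(m + 6)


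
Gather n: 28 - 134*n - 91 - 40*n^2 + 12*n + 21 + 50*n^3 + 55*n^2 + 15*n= 50*n^3 + 15*n^2 - 107*n - 42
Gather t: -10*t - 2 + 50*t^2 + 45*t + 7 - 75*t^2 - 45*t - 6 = -25*t^2 - 10*t - 1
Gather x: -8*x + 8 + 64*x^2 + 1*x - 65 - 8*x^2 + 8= 56*x^2 - 7*x - 49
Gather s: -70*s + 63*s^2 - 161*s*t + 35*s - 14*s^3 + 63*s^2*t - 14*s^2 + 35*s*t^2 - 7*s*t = -14*s^3 + s^2*(63*t + 49) + s*(35*t^2 - 168*t - 35)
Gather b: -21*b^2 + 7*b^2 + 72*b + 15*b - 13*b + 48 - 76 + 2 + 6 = -14*b^2 + 74*b - 20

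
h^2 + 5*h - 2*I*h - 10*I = (h + 5)*(h - 2*I)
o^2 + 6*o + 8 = (o + 2)*(o + 4)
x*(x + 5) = x^2 + 5*x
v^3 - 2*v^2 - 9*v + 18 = (v - 3)*(v - 2)*(v + 3)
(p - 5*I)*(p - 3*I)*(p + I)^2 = p^4 - 6*I*p^3 - 22*I*p + 15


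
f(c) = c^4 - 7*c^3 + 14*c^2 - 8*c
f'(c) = 4*c^3 - 21*c^2 + 28*c - 8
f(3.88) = -2.52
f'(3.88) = 18.14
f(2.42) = -2.28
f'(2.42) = -6.53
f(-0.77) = 18.01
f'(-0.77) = -43.84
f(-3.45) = 623.35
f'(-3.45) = -518.81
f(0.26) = -1.25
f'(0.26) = -2.07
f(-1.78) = 108.11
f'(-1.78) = -146.94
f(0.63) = -1.08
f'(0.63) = 2.31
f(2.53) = -3.02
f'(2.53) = -6.80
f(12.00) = 10560.00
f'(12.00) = 4216.00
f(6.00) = 240.00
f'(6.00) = 268.00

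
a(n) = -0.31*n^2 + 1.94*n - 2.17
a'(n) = 1.94 - 0.62*n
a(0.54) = -1.21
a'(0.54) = 1.61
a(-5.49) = -22.16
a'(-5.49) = 5.34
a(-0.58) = -3.40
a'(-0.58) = 2.30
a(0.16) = -1.87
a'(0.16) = 1.84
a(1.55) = 0.09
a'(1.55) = 0.98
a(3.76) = 0.74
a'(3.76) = -0.39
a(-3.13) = -11.28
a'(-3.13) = 3.88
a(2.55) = 0.76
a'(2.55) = 0.36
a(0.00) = -2.17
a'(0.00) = 1.94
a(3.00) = 0.86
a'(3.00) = 0.08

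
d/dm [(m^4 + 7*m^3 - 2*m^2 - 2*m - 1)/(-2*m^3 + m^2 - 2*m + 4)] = (-2*m^6 + 2*m^5 - 3*m^4 - 20*m^3 + 84*m^2 - 14*m - 10)/(4*m^6 - 4*m^5 + 9*m^4 - 20*m^3 + 12*m^2 - 16*m + 16)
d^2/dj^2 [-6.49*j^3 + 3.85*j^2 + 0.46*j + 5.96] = 7.7 - 38.94*j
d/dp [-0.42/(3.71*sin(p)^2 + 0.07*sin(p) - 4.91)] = (3.1164*sin(p) + 0.0294)*cos(p)/(3.71*sin(p)^2 + 0.07*sin(p) - 4.91)^2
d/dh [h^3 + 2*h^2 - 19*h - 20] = 3*h^2 + 4*h - 19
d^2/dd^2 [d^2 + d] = 2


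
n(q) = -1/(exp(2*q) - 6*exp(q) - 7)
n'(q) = -(-2*exp(2*q) + 6*exp(q))/(exp(2*q) - 6*exp(q) - 7)^2 = 2*(exp(q) - 3)*exp(q)/(-exp(2*q) + 6*exp(q) + 7)^2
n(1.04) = 0.06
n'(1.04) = -0.00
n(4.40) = -0.00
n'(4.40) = 0.00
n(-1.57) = 0.12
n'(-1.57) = -0.02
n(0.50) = 0.07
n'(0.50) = -0.02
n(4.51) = -0.00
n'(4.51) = 0.00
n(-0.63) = 0.10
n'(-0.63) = -0.03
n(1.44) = 0.07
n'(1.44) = 0.05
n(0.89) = 0.06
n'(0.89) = -0.01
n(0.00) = 0.08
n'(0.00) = -0.03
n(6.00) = 0.00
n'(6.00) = 0.00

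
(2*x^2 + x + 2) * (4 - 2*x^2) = -4*x^4 - 2*x^3 + 4*x^2 + 4*x + 8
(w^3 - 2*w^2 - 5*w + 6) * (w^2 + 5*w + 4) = w^5 + 3*w^4 - 11*w^3 - 27*w^2 + 10*w + 24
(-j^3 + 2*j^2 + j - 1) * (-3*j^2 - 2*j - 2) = 3*j^5 - 4*j^4 - 5*j^3 - 3*j^2 + 2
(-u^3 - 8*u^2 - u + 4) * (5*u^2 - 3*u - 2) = -5*u^5 - 37*u^4 + 21*u^3 + 39*u^2 - 10*u - 8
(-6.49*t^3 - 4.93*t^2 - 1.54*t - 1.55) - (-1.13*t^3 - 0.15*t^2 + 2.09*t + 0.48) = -5.36*t^3 - 4.78*t^2 - 3.63*t - 2.03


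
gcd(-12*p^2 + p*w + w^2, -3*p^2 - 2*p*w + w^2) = 3*p - w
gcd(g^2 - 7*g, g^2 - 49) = g - 7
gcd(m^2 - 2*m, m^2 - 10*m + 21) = 1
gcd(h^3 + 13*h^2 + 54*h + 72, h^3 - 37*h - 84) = h^2 + 7*h + 12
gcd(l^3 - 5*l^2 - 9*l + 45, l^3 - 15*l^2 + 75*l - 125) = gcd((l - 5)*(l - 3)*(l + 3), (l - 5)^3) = l - 5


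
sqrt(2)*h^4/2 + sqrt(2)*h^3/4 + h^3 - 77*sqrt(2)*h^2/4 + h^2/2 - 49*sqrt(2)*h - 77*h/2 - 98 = (h - 7)*(h + 7/2)*(h + 4)*(sqrt(2)*h/2 + 1)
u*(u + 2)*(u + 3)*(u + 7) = u^4 + 12*u^3 + 41*u^2 + 42*u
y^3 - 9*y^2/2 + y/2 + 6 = (y - 4)*(y - 3/2)*(y + 1)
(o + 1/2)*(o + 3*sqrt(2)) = o^2 + o/2 + 3*sqrt(2)*o + 3*sqrt(2)/2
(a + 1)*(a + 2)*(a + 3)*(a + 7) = a^4 + 13*a^3 + 53*a^2 + 83*a + 42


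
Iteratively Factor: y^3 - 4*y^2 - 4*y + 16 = (y + 2)*(y^2 - 6*y + 8) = (y - 4)*(y + 2)*(y - 2)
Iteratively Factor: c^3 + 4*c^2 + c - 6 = (c + 2)*(c^2 + 2*c - 3) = (c + 2)*(c + 3)*(c - 1)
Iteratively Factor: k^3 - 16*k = (k - 4)*(k^2 + 4*k) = (k - 4)*(k + 4)*(k)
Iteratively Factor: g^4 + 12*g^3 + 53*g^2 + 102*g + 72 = (g + 2)*(g^3 + 10*g^2 + 33*g + 36) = (g + 2)*(g + 3)*(g^2 + 7*g + 12) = (g + 2)*(g + 3)^2*(g + 4)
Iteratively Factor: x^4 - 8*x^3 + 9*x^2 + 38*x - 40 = (x - 1)*(x^3 - 7*x^2 + 2*x + 40) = (x - 1)*(x + 2)*(x^2 - 9*x + 20) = (x - 4)*(x - 1)*(x + 2)*(x - 5)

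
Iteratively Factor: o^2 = (o)*(o)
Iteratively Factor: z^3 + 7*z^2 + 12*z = (z + 4)*(z^2 + 3*z) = (z + 3)*(z + 4)*(z)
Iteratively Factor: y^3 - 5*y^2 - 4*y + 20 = (y + 2)*(y^2 - 7*y + 10) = (y - 5)*(y + 2)*(y - 2)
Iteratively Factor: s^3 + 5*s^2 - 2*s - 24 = (s + 4)*(s^2 + s - 6) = (s + 3)*(s + 4)*(s - 2)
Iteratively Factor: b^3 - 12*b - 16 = (b + 2)*(b^2 - 2*b - 8) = (b - 4)*(b + 2)*(b + 2)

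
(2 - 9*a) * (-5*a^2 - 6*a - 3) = 45*a^3 + 44*a^2 + 15*a - 6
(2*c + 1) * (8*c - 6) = 16*c^2 - 4*c - 6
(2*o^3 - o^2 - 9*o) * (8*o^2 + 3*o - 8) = 16*o^5 - 2*o^4 - 91*o^3 - 19*o^2 + 72*o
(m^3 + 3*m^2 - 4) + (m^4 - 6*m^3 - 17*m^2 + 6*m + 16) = m^4 - 5*m^3 - 14*m^2 + 6*m + 12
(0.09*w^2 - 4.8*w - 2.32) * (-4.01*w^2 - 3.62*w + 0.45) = -0.3609*w^4 + 18.9222*w^3 + 26.7197*w^2 + 6.2384*w - 1.044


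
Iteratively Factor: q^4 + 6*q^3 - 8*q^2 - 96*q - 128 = (q + 4)*(q^3 + 2*q^2 - 16*q - 32) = (q + 2)*(q + 4)*(q^2 - 16) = (q + 2)*(q + 4)^2*(q - 4)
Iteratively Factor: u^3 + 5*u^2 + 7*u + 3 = (u + 3)*(u^2 + 2*u + 1) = (u + 1)*(u + 3)*(u + 1)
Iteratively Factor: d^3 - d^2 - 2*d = (d - 2)*(d^2 + d) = d*(d - 2)*(d + 1)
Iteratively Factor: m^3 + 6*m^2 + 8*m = (m)*(m^2 + 6*m + 8) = m*(m + 2)*(m + 4)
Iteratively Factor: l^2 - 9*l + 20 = (l - 4)*(l - 5)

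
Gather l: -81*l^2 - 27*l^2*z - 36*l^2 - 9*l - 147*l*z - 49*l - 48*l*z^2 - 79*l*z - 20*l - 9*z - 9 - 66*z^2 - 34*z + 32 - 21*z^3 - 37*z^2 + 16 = l^2*(-27*z - 117) + l*(-48*z^2 - 226*z - 78) - 21*z^3 - 103*z^2 - 43*z + 39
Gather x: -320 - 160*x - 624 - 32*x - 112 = -192*x - 1056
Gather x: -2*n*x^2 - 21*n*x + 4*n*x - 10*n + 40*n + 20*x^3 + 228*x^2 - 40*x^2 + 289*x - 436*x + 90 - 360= 30*n + 20*x^3 + x^2*(188 - 2*n) + x*(-17*n - 147) - 270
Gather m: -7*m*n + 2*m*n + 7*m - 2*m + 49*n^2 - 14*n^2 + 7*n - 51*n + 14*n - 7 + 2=m*(5 - 5*n) + 35*n^2 - 30*n - 5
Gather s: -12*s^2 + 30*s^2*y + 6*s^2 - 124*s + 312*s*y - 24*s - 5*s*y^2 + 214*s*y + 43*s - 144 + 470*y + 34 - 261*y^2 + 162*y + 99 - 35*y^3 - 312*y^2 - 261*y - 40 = s^2*(30*y - 6) + s*(-5*y^2 + 526*y - 105) - 35*y^3 - 573*y^2 + 371*y - 51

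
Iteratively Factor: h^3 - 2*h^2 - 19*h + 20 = (h - 1)*(h^2 - h - 20) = (h - 5)*(h - 1)*(h + 4)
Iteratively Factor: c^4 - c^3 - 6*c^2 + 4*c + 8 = (c + 2)*(c^3 - 3*c^2 + 4) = (c - 2)*(c + 2)*(c^2 - c - 2) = (c - 2)*(c + 1)*(c + 2)*(c - 2)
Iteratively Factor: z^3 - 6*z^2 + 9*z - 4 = (z - 1)*(z^2 - 5*z + 4) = (z - 1)^2*(z - 4)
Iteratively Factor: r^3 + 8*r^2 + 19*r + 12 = (r + 4)*(r^2 + 4*r + 3) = (r + 3)*(r + 4)*(r + 1)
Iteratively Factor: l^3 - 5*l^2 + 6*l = (l)*(l^2 - 5*l + 6) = l*(l - 3)*(l - 2)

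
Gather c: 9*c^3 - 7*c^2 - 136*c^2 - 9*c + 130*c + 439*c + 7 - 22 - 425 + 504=9*c^3 - 143*c^2 + 560*c + 64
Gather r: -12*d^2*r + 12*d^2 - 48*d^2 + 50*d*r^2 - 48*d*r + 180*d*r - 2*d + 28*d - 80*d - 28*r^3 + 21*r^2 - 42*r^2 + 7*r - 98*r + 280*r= -36*d^2 - 54*d - 28*r^3 + r^2*(50*d - 21) + r*(-12*d^2 + 132*d + 189)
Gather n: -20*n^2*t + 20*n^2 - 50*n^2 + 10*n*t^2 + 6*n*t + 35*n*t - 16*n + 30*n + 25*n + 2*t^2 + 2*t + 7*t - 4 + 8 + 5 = n^2*(-20*t - 30) + n*(10*t^2 + 41*t + 39) + 2*t^2 + 9*t + 9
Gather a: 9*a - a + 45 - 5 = 8*a + 40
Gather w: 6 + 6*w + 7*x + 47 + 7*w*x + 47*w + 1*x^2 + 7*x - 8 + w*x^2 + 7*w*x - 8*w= w*(x^2 + 14*x + 45) + x^2 + 14*x + 45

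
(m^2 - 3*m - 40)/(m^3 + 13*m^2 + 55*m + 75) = (m - 8)/(m^2 + 8*m + 15)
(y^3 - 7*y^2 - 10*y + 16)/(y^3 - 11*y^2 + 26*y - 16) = (y + 2)/(y - 2)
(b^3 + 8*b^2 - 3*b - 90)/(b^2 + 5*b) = b + 3 - 18/b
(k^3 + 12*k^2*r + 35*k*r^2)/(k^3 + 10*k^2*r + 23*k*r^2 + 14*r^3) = k*(k + 5*r)/(k^2 + 3*k*r + 2*r^2)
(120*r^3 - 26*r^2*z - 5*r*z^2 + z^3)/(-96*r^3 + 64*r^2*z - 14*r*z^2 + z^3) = (5*r + z)/(-4*r + z)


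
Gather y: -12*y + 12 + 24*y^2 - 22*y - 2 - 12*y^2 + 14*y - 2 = 12*y^2 - 20*y + 8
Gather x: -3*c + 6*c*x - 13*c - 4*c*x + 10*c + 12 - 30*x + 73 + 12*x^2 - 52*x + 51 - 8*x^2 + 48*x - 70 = -6*c + 4*x^2 + x*(2*c - 34) + 66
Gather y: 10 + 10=20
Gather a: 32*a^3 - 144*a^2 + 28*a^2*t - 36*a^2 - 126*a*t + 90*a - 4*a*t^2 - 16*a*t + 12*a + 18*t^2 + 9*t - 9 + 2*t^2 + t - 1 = 32*a^3 + a^2*(28*t - 180) + a*(-4*t^2 - 142*t + 102) + 20*t^2 + 10*t - 10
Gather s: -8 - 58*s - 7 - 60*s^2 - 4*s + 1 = -60*s^2 - 62*s - 14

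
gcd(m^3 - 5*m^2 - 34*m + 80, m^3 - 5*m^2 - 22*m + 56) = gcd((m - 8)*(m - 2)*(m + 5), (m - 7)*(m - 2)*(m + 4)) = m - 2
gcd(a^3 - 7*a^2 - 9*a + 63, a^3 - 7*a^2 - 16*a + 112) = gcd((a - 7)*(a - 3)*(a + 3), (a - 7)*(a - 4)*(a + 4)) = a - 7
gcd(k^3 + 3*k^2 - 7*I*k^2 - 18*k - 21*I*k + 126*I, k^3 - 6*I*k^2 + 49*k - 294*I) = k - 7*I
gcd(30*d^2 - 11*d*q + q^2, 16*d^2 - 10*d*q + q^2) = 1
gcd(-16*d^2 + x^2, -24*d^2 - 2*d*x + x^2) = 4*d + x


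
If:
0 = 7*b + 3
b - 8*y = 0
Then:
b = -3/7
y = -3/56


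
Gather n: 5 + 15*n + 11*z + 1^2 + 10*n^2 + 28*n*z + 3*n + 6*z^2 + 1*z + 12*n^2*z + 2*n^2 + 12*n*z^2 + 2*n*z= n^2*(12*z + 12) + n*(12*z^2 + 30*z + 18) + 6*z^2 + 12*z + 6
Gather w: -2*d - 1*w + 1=-2*d - w + 1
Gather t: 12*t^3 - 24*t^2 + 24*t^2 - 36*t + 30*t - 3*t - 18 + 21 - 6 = 12*t^3 - 9*t - 3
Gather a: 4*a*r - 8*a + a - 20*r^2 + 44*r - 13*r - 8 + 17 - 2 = a*(4*r - 7) - 20*r^2 + 31*r + 7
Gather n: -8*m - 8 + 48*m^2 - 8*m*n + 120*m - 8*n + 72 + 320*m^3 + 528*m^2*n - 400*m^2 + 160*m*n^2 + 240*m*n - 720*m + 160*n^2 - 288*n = 320*m^3 - 352*m^2 - 608*m + n^2*(160*m + 160) + n*(528*m^2 + 232*m - 296) + 64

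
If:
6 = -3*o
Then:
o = -2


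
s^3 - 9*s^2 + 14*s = s*(s - 7)*(s - 2)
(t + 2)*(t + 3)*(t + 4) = t^3 + 9*t^2 + 26*t + 24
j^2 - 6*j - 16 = (j - 8)*(j + 2)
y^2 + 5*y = y*(y + 5)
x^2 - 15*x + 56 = (x - 8)*(x - 7)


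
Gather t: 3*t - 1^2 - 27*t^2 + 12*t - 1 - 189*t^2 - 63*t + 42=-216*t^2 - 48*t + 40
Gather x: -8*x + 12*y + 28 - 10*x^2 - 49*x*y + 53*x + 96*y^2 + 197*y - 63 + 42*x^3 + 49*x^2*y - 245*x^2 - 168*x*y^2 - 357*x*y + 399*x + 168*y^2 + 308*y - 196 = 42*x^3 + x^2*(49*y - 255) + x*(-168*y^2 - 406*y + 444) + 264*y^2 + 517*y - 231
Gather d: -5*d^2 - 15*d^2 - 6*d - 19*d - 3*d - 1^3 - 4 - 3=-20*d^2 - 28*d - 8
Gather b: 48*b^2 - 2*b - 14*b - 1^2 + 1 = 48*b^2 - 16*b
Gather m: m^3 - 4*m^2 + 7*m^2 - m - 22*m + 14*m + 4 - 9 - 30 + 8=m^3 + 3*m^2 - 9*m - 27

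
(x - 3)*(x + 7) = x^2 + 4*x - 21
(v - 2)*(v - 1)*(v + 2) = v^3 - v^2 - 4*v + 4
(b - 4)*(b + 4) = b^2 - 16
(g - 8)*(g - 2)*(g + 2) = g^3 - 8*g^2 - 4*g + 32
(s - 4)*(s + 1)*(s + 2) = s^3 - s^2 - 10*s - 8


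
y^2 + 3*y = y*(y + 3)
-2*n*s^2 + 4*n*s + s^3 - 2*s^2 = s*(-2*n + s)*(s - 2)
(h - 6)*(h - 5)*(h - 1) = h^3 - 12*h^2 + 41*h - 30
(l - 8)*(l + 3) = l^2 - 5*l - 24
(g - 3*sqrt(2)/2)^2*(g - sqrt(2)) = g^3 - 4*sqrt(2)*g^2 + 21*g/2 - 9*sqrt(2)/2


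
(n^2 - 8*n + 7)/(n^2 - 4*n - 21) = (n - 1)/(n + 3)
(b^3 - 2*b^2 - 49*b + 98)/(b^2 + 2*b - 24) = (b^3 - 2*b^2 - 49*b + 98)/(b^2 + 2*b - 24)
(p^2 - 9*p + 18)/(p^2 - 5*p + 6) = (p - 6)/(p - 2)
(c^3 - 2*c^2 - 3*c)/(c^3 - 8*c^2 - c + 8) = c*(c - 3)/(c^2 - 9*c + 8)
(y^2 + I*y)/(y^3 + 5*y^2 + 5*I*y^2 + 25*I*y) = (y + I)/(y^2 + 5*y*(1 + I) + 25*I)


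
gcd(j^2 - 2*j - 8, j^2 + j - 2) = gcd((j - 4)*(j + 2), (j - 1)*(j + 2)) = j + 2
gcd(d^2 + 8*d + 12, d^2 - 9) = 1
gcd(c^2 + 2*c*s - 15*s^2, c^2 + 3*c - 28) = 1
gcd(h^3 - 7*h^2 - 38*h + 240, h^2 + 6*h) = h + 6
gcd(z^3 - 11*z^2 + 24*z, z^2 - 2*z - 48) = z - 8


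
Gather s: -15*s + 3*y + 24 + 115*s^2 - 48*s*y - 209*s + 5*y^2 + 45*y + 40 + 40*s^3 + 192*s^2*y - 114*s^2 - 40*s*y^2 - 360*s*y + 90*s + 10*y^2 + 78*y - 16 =40*s^3 + s^2*(192*y + 1) + s*(-40*y^2 - 408*y - 134) + 15*y^2 + 126*y + 48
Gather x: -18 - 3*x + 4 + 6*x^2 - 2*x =6*x^2 - 5*x - 14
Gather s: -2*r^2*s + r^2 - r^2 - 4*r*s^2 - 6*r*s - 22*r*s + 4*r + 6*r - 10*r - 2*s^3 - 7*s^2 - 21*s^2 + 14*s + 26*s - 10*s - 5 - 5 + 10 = -2*s^3 + s^2*(-4*r - 28) + s*(-2*r^2 - 28*r + 30)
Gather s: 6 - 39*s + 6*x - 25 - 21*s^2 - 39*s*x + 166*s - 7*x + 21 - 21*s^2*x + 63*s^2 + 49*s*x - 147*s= s^2*(42 - 21*x) + s*(10*x - 20) - x + 2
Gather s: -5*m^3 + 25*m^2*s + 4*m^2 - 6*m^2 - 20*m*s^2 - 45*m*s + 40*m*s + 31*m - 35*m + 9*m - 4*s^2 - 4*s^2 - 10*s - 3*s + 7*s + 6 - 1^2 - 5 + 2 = -5*m^3 - 2*m^2 + 5*m + s^2*(-20*m - 8) + s*(25*m^2 - 5*m - 6) + 2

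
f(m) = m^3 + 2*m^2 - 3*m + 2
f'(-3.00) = 12.00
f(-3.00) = 2.00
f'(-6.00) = 81.00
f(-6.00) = -124.00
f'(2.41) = 24.06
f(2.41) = 20.38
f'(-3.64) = 22.19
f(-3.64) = -8.81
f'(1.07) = 4.71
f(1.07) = 2.30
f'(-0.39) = -4.10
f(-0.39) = 3.41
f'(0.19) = -2.13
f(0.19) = 1.51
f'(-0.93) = -4.13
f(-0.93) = 5.72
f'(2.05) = 17.81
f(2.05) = 12.87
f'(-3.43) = 18.57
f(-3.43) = -4.53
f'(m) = 3*m^2 + 4*m - 3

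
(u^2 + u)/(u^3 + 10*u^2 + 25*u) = (u + 1)/(u^2 + 10*u + 25)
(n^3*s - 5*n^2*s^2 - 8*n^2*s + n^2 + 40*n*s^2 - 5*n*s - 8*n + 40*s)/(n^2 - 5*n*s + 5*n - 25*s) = (n^2*s - 8*n*s + n - 8)/(n + 5)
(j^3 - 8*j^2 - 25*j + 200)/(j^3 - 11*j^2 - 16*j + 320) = (j - 5)/(j - 8)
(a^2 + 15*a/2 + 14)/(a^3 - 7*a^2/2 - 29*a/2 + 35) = (a + 4)/(a^2 - 7*a + 10)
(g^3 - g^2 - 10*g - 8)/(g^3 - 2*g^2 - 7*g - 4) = (g + 2)/(g + 1)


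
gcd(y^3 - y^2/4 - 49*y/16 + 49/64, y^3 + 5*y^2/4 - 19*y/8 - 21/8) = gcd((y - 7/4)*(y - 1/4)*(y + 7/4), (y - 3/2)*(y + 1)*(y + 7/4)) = y + 7/4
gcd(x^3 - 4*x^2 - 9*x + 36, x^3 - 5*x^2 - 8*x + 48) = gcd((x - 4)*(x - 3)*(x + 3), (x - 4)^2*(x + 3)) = x^2 - x - 12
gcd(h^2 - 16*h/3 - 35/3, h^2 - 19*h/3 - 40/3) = h + 5/3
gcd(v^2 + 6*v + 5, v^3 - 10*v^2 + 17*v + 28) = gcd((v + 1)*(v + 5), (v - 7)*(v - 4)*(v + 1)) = v + 1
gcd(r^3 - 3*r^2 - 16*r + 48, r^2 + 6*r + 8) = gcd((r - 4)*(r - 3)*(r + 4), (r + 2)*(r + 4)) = r + 4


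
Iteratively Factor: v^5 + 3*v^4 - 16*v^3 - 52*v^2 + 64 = (v - 1)*(v^4 + 4*v^3 - 12*v^2 - 64*v - 64) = (v - 1)*(v + 4)*(v^3 - 12*v - 16) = (v - 4)*(v - 1)*(v + 4)*(v^2 + 4*v + 4) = (v - 4)*(v - 1)*(v + 2)*(v + 4)*(v + 2)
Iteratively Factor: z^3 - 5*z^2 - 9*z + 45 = (z - 5)*(z^2 - 9) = (z - 5)*(z + 3)*(z - 3)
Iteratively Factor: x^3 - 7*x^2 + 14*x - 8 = (x - 4)*(x^2 - 3*x + 2) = (x - 4)*(x - 1)*(x - 2)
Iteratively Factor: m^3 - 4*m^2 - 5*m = (m + 1)*(m^2 - 5*m) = m*(m + 1)*(m - 5)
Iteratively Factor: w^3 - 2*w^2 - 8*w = (w)*(w^2 - 2*w - 8) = w*(w - 4)*(w + 2)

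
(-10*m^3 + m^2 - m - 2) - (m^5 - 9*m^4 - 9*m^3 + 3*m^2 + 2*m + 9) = -m^5 + 9*m^4 - m^3 - 2*m^2 - 3*m - 11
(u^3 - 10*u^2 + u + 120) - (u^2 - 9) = u^3 - 11*u^2 + u + 129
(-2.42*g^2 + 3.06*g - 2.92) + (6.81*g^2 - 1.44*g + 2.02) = 4.39*g^2 + 1.62*g - 0.9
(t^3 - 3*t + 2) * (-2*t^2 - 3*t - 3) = -2*t^5 - 3*t^4 + 3*t^3 + 5*t^2 + 3*t - 6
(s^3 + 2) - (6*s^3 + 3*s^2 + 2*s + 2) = -5*s^3 - 3*s^2 - 2*s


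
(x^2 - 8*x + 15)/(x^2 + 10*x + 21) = (x^2 - 8*x + 15)/(x^2 + 10*x + 21)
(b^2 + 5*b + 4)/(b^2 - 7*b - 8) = (b + 4)/(b - 8)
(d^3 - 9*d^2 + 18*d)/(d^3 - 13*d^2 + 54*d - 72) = d/(d - 4)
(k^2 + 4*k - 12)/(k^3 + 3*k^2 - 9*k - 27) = (k^2 + 4*k - 12)/(k^3 + 3*k^2 - 9*k - 27)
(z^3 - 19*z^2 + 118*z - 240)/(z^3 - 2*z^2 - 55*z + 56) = (z^2 - 11*z + 30)/(z^2 + 6*z - 7)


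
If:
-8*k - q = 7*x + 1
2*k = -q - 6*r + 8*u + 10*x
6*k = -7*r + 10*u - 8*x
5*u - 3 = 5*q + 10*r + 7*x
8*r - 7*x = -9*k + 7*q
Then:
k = -8541/121133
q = -40856/121133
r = -27634/121133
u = -25834/121133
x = -1707/121133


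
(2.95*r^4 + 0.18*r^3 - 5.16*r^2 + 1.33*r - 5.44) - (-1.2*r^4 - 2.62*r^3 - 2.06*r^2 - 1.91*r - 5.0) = 4.15*r^4 + 2.8*r^3 - 3.1*r^2 + 3.24*r - 0.44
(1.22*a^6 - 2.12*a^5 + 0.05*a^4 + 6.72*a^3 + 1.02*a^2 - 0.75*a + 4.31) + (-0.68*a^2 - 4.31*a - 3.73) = 1.22*a^6 - 2.12*a^5 + 0.05*a^4 + 6.72*a^3 + 0.34*a^2 - 5.06*a + 0.58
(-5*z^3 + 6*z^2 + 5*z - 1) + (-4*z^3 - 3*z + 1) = -9*z^3 + 6*z^2 + 2*z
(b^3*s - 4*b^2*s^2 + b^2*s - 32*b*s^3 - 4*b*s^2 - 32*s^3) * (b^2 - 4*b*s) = b^5*s - 8*b^4*s^2 + b^4*s - 16*b^3*s^3 - 8*b^3*s^2 + 128*b^2*s^4 - 16*b^2*s^3 + 128*b*s^4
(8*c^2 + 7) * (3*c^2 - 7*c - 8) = 24*c^4 - 56*c^3 - 43*c^2 - 49*c - 56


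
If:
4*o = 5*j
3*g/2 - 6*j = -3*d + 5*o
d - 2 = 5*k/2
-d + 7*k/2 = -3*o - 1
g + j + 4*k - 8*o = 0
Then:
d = -81/7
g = 260/7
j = 12/7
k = -38/7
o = 15/7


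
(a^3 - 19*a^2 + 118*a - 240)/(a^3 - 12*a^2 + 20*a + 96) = (a - 5)/(a + 2)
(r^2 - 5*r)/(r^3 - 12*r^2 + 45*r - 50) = r/(r^2 - 7*r + 10)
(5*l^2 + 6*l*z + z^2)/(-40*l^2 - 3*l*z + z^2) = (l + z)/(-8*l + z)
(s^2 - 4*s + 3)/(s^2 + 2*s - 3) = (s - 3)/(s + 3)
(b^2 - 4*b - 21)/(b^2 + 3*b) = (b - 7)/b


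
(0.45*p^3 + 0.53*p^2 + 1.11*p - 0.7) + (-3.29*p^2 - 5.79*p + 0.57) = 0.45*p^3 - 2.76*p^2 - 4.68*p - 0.13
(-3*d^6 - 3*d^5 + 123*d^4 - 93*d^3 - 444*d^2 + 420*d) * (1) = -3*d^6 - 3*d^5 + 123*d^4 - 93*d^3 - 444*d^2 + 420*d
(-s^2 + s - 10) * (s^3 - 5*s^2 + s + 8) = -s^5 + 6*s^4 - 16*s^3 + 43*s^2 - 2*s - 80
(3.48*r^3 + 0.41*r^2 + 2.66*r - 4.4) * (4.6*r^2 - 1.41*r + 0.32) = 16.008*r^5 - 3.0208*r^4 + 12.7715*r^3 - 23.8594*r^2 + 7.0552*r - 1.408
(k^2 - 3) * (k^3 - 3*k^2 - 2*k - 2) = k^5 - 3*k^4 - 5*k^3 + 7*k^2 + 6*k + 6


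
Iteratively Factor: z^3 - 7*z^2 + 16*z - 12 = (z - 2)*(z^2 - 5*z + 6) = (z - 3)*(z - 2)*(z - 2)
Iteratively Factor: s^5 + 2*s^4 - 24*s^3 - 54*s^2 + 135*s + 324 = (s - 3)*(s^4 + 5*s^3 - 9*s^2 - 81*s - 108) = (s - 3)*(s + 3)*(s^3 + 2*s^2 - 15*s - 36) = (s - 4)*(s - 3)*(s + 3)*(s^2 + 6*s + 9) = (s - 4)*(s - 3)*(s + 3)^2*(s + 3)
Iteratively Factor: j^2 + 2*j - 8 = (j - 2)*(j + 4)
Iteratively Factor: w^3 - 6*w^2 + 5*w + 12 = (w - 4)*(w^2 - 2*w - 3) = (w - 4)*(w - 3)*(w + 1)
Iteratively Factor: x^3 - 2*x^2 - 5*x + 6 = (x - 1)*(x^2 - x - 6) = (x - 3)*(x - 1)*(x + 2)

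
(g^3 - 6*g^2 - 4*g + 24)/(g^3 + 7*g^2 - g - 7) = (g^3 - 6*g^2 - 4*g + 24)/(g^3 + 7*g^2 - g - 7)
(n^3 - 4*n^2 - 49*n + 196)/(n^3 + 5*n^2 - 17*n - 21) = (n^2 - 11*n + 28)/(n^2 - 2*n - 3)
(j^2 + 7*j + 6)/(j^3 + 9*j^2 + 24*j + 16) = (j + 6)/(j^2 + 8*j + 16)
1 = 1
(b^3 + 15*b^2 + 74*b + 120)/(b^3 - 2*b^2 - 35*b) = (b^2 + 10*b + 24)/(b*(b - 7))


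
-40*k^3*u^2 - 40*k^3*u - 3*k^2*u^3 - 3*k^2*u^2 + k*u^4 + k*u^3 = u*(-8*k + u)*(5*k + u)*(k*u + k)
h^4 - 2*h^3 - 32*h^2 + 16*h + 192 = (h - 6)*(h + 4)*(h - 2*sqrt(2))*(h + 2*sqrt(2))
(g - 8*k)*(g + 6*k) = g^2 - 2*g*k - 48*k^2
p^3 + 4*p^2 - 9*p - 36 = (p - 3)*(p + 3)*(p + 4)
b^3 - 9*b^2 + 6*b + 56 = (b - 7)*(b - 4)*(b + 2)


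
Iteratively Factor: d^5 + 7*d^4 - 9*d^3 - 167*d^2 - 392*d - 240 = (d + 3)*(d^4 + 4*d^3 - 21*d^2 - 104*d - 80) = (d + 3)*(d + 4)*(d^3 - 21*d - 20) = (d + 1)*(d + 3)*(d + 4)*(d^2 - d - 20) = (d + 1)*(d + 3)*(d + 4)^2*(d - 5)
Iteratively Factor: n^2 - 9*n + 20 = (n - 5)*(n - 4)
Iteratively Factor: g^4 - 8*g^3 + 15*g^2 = (g - 3)*(g^3 - 5*g^2) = g*(g - 3)*(g^2 - 5*g) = g*(g - 5)*(g - 3)*(g)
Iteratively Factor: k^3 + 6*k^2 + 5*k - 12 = (k - 1)*(k^2 + 7*k + 12) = (k - 1)*(k + 4)*(k + 3)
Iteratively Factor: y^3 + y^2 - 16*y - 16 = (y + 4)*(y^2 - 3*y - 4) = (y - 4)*(y + 4)*(y + 1)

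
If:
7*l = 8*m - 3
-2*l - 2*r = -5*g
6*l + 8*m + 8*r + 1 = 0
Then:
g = 2*r/13 - 8/65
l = -8*r/13 - 4/13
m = 11/104 - 7*r/13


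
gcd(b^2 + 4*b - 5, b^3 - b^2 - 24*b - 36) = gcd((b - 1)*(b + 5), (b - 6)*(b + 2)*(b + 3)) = 1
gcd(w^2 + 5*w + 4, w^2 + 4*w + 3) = w + 1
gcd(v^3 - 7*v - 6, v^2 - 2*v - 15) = 1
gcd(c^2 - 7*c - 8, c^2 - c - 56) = c - 8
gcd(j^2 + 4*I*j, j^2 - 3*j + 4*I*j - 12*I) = j + 4*I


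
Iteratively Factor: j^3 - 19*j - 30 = (j + 3)*(j^2 - 3*j - 10) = (j + 2)*(j + 3)*(j - 5)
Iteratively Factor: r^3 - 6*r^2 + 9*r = (r)*(r^2 - 6*r + 9) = r*(r - 3)*(r - 3)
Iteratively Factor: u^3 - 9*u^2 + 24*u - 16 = (u - 4)*(u^2 - 5*u + 4) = (u - 4)^2*(u - 1)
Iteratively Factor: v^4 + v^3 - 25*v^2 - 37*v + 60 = (v + 4)*(v^3 - 3*v^2 - 13*v + 15) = (v + 3)*(v + 4)*(v^2 - 6*v + 5) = (v - 5)*(v + 3)*(v + 4)*(v - 1)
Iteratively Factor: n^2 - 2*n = (n - 2)*(n)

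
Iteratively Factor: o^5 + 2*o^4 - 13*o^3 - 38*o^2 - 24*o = (o + 1)*(o^4 + o^3 - 14*o^2 - 24*o) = (o + 1)*(o + 3)*(o^3 - 2*o^2 - 8*o) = (o - 4)*(o + 1)*(o + 3)*(o^2 + 2*o) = o*(o - 4)*(o + 1)*(o + 3)*(o + 2)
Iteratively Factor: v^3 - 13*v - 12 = (v - 4)*(v^2 + 4*v + 3) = (v - 4)*(v + 1)*(v + 3)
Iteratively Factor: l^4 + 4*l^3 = (l)*(l^3 + 4*l^2) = l^2*(l^2 + 4*l) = l^3*(l + 4)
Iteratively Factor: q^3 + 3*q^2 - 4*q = (q)*(q^2 + 3*q - 4) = q*(q + 4)*(q - 1)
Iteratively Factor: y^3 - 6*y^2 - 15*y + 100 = (y - 5)*(y^2 - y - 20) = (y - 5)^2*(y + 4)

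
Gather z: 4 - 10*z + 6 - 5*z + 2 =12 - 15*z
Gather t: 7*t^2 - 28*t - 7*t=7*t^2 - 35*t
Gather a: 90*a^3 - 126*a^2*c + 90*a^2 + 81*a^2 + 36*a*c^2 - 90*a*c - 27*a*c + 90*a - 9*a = 90*a^3 + a^2*(171 - 126*c) + a*(36*c^2 - 117*c + 81)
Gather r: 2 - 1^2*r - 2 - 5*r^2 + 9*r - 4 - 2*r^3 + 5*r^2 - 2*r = -2*r^3 + 6*r - 4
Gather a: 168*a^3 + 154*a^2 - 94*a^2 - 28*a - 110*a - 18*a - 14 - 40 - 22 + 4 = 168*a^3 + 60*a^2 - 156*a - 72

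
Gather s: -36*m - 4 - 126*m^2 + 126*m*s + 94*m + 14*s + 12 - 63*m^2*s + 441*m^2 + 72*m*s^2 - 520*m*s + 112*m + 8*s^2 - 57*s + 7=315*m^2 + 170*m + s^2*(72*m + 8) + s*(-63*m^2 - 394*m - 43) + 15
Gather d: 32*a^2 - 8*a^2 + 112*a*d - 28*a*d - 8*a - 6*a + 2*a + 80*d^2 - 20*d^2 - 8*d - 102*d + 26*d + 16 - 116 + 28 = 24*a^2 - 12*a + 60*d^2 + d*(84*a - 84) - 72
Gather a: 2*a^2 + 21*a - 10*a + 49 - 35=2*a^2 + 11*a + 14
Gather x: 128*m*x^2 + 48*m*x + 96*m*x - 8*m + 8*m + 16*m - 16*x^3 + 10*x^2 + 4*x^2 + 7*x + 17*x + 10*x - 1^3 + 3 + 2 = 16*m - 16*x^3 + x^2*(128*m + 14) + x*(144*m + 34) + 4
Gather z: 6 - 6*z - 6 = -6*z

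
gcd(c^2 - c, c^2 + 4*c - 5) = c - 1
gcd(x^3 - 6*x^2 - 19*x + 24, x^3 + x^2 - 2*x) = x - 1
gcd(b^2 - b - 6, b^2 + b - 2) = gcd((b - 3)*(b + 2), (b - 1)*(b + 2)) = b + 2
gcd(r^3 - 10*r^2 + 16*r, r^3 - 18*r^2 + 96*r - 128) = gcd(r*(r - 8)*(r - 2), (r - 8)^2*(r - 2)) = r^2 - 10*r + 16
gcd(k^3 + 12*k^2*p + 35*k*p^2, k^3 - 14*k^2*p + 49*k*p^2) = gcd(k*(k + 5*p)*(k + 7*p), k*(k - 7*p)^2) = k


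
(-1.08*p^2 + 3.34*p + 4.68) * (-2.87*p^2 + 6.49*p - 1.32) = 3.0996*p^4 - 16.595*p^3 + 9.6706*p^2 + 25.9644*p - 6.1776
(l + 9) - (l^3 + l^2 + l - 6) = -l^3 - l^2 + 15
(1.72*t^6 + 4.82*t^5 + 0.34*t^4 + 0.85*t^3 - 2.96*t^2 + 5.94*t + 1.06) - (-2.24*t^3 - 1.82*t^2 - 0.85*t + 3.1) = 1.72*t^6 + 4.82*t^5 + 0.34*t^4 + 3.09*t^3 - 1.14*t^2 + 6.79*t - 2.04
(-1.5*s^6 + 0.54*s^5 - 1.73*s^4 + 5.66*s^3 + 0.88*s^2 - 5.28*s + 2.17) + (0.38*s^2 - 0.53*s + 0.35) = -1.5*s^6 + 0.54*s^5 - 1.73*s^4 + 5.66*s^3 + 1.26*s^2 - 5.81*s + 2.52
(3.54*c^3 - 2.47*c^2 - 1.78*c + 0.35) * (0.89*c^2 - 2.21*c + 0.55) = 3.1506*c^5 - 10.0217*c^4 + 5.8215*c^3 + 2.8868*c^2 - 1.7525*c + 0.1925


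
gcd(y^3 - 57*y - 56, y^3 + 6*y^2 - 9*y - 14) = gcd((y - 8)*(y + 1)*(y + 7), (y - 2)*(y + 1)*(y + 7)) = y^2 + 8*y + 7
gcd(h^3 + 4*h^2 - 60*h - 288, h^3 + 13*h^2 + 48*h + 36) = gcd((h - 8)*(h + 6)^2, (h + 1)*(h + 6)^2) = h^2 + 12*h + 36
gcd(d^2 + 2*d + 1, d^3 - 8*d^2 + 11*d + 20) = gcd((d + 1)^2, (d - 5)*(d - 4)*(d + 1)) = d + 1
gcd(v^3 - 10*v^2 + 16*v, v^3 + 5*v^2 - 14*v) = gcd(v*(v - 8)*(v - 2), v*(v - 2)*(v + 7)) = v^2 - 2*v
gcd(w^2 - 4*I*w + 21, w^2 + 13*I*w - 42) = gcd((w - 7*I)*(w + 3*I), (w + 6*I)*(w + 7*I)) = 1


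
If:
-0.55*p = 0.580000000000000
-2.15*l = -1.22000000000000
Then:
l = 0.57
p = -1.05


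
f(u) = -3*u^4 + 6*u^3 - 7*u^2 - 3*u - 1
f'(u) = -12*u^3 + 18*u^2 - 14*u - 3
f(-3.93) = -1177.15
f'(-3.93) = 1058.41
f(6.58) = -4238.21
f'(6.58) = -2734.47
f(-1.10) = -18.55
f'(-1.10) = 50.15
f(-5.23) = -3279.66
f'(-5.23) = 2279.24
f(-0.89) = -9.99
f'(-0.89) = 32.18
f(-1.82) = -87.81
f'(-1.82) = 154.45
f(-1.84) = -90.94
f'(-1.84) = 158.45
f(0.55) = -4.04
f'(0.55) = -7.25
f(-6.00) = -5419.00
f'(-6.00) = 3321.00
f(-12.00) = -73549.00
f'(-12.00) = 23493.00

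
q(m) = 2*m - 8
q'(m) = 2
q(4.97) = 1.94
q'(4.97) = 2.00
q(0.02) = -7.96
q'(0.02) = 2.00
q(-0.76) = -9.52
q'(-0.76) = 2.00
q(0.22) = -7.56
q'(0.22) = 2.00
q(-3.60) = -15.20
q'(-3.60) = 2.00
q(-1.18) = -10.36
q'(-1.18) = 2.00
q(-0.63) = -9.26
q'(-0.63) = 2.00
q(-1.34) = -10.68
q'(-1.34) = 2.00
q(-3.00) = -14.00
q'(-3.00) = 2.00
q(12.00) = 16.00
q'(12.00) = 2.00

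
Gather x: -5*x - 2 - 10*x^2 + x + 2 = -10*x^2 - 4*x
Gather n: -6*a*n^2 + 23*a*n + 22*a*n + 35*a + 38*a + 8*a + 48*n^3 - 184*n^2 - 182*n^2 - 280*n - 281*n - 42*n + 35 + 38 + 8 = 81*a + 48*n^3 + n^2*(-6*a - 366) + n*(45*a - 603) + 81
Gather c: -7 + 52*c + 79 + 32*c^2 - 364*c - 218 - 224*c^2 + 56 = -192*c^2 - 312*c - 90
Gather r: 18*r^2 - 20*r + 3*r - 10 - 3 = 18*r^2 - 17*r - 13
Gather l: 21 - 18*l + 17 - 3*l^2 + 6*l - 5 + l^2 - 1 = -2*l^2 - 12*l + 32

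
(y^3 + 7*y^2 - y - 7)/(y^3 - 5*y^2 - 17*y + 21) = (y^2 + 8*y + 7)/(y^2 - 4*y - 21)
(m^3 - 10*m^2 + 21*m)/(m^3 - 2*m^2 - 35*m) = (m - 3)/(m + 5)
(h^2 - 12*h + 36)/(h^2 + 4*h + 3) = (h^2 - 12*h + 36)/(h^2 + 4*h + 3)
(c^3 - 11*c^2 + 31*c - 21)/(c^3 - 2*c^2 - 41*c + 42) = (c - 3)/(c + 6)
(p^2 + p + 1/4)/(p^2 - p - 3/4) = (2*p + 1)/(2*p - 3)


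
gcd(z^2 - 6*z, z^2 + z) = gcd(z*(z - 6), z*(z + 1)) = z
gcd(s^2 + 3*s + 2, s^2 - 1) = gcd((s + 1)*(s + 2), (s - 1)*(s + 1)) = s + 1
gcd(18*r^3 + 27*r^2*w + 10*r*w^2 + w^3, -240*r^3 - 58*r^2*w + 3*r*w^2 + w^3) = 6*r + w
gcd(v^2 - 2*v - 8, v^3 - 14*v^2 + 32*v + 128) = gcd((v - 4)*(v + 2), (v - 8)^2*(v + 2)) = v + 2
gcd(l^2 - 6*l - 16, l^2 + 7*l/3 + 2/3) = l + 2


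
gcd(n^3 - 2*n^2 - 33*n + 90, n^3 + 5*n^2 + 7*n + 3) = 1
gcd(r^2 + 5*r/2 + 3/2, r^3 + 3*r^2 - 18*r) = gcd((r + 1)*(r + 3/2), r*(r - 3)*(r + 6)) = 1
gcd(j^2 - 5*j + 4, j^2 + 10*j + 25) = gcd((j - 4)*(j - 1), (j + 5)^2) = 1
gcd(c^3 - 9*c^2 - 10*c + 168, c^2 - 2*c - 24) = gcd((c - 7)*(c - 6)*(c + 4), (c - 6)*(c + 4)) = c^2 - 2*c - 24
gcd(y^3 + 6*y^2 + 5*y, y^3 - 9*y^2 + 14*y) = y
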